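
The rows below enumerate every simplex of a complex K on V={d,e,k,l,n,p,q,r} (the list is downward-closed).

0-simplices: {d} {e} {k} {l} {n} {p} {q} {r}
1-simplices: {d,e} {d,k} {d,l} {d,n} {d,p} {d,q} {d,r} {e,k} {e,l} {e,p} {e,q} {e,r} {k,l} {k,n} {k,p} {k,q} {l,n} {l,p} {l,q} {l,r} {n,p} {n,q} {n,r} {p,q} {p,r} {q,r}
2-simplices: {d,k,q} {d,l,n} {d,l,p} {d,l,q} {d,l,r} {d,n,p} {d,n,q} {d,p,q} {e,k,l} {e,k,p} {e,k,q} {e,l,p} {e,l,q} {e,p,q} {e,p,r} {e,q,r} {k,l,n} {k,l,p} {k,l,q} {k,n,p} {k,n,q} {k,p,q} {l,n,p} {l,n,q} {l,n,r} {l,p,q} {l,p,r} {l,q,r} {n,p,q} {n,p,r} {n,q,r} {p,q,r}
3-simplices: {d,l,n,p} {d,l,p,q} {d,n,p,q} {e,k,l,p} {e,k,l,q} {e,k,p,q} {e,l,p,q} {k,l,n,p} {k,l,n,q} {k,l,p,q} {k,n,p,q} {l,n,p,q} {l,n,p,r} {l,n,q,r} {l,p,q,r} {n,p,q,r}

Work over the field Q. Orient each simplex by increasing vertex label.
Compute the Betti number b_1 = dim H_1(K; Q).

b_1=1

n_0=8 n_1=26 n_2=32 n_3=16  [Q]
∂1: piv[de,dk,dl,dn,dp,dq,dr] rk=7  ker:ek,el,ep,eq,er,kl,kn,kp,kq,ln,lp,lq,lr,np,nq,nr,pq,pr,qr
∂2: piv[dkq,dln,dlp,dlq,dlr,dnp,dnq,dpq,ekl,ekp,ekq,elp,elq,epr,eqr,kln,lnr,lpr] rk=18  ker:epq,klp,klq,knp,knq,kpq,lnp,lnq,lpq,lqr,npq,npr,nqr,pqr
∂3: piv[dlnp,dlpq,dnpq,eklp,eklq,ekpq,elpq,klnp,klnq,knpq,lnpr,lnqr,lpqr] rk=13  ker:klpq,lnpq,npqr
b_1=(26−7)−18=1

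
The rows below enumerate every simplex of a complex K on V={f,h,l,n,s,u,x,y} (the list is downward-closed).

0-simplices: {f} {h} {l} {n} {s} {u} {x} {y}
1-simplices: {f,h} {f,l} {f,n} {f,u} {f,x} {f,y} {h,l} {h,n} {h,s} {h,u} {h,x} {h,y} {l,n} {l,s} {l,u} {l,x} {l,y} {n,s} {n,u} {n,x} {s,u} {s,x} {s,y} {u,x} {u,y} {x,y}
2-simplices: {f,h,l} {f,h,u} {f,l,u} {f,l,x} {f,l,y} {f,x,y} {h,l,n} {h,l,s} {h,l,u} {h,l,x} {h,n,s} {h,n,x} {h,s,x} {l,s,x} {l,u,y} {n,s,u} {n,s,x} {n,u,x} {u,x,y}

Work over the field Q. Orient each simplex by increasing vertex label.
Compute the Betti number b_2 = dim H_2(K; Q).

n_0=8 n_1=26 n_2=19  [Q]
∂1: piv[fh,fl,fn,fu,fx,fy,hs] rk=7  ker:hl,hn,hu,hx,hy,ln,ls,lu,lx,ly,ns,nu,nx,su,sx,sy,ux,uy,xy
∂2: piv[fhl,fhu,flu,flx,fly,fxy,hln,hls,hlx,hns,hnx,hsx,luy,nsu,nux,uxy] rk=16  ker:hlu,lsx,nsx
b_2=(19−16)−0=3

b_2=3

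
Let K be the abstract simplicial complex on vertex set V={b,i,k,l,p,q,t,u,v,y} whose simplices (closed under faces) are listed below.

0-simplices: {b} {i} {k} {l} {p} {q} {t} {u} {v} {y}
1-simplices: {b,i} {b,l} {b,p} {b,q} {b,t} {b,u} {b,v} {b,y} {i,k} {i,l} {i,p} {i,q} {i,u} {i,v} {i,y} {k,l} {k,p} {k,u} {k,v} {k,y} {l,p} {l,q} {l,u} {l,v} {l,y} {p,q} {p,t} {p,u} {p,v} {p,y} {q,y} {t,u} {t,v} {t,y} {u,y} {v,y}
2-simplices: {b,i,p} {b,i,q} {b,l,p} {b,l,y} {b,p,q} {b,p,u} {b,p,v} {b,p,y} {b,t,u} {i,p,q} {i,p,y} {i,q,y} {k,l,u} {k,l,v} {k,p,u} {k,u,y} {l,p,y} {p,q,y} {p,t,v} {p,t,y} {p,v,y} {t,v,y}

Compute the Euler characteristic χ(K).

n_0=10 n_1=36 n_2=22
χ=+10−36+22=-4

χ(K)=-4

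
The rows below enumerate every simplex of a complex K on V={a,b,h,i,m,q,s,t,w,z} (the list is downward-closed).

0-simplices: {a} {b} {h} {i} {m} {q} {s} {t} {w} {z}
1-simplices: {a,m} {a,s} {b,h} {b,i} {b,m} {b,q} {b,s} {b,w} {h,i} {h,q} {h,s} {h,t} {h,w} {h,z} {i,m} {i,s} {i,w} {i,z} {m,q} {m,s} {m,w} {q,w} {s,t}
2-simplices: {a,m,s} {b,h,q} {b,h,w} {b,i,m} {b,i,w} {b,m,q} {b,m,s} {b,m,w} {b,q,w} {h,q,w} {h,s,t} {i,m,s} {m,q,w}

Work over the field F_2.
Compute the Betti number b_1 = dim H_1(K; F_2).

b_1=3

n_0=10 n_1=23 n_2=13  [Z2]
∂1: piv[am,as,bh,bi,bm,bq,bw,ht,hz] rk=9  ker:bs,hi,hq,hs,hw,im,is,iw,iz,mq,ms,mw,qw,st
∂2: piv[ams,bhq,bhw,bim,biw,bmq,bms,bmw,bqw,hst,ims] rk=11  ker:hqw,mqw
b_1=(23−9)−11=3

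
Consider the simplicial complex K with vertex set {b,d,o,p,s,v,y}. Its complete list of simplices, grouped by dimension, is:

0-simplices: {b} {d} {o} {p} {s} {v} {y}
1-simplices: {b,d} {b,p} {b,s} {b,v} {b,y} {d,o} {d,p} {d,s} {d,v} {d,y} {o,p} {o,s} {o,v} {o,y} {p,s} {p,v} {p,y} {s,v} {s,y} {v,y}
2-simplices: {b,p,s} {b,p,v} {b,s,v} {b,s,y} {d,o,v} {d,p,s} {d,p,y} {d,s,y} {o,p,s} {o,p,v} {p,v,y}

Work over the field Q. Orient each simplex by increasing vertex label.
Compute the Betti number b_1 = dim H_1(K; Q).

n_0=7 n_1=20 n_2=11  [Q]
∂1: piv[bd,bp,bs,bv,by,do] rk=6  ker:dp,ds,dv,dy,op,os,ov,oy,ps,pv,py,sv,sy,vy
∂2: piv[bps,bpv,bsv,bsy,dov,dps,dpy,dsy,ops,opv,pvy] rk=11
b_1=(20−6)−11=3

b_1=3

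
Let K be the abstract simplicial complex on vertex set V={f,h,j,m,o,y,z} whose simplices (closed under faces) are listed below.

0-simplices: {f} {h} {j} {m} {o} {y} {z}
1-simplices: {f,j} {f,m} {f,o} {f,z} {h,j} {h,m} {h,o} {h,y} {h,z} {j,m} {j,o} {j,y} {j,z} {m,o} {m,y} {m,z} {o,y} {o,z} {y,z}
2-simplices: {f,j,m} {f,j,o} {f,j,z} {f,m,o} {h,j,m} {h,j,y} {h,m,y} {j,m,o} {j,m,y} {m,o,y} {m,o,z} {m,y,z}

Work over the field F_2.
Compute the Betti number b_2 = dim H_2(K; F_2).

b_2=2

n_0=7 n_1=19 n_2=12  [Z2]
∂1: piv[fj,fm,fo,fz,hj,hy] rk=6  ker:hm,ho,hz,jm,jo,jy,jz,mo,my,mz,oy,oz,yz
∂2: piv[fjm,fjo,fjz,fmo,hjm,hjy,hmy,moy,moz,myz] rk=10  ker:jmo,jmy
b_2=(12−10)−0=2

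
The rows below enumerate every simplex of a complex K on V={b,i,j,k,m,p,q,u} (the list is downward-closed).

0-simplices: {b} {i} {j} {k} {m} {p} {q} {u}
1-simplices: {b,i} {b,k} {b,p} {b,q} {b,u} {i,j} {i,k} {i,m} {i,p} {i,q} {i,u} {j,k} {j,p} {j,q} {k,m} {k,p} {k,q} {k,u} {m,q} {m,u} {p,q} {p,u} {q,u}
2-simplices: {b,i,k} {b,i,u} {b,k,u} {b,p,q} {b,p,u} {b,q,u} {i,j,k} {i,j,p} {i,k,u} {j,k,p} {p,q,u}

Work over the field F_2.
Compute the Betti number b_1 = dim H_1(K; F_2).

b_1=7

n_0=8 n_1=23 n_2=11  [Z2]
∂1: piv[bi,bk,bp,bq,bu,ij,im] rk=7  ker:ik,ip,iq,iu,jk,jp,jq,km,kp,kq,ku,mq,mu,pq,pu,qu
∂2: piv[bik,biu,bku,bpq,bpu,bqu,ijk,ijp,jkp] rk=9  ker:iku,pqu
b_1=(23−7)−9=7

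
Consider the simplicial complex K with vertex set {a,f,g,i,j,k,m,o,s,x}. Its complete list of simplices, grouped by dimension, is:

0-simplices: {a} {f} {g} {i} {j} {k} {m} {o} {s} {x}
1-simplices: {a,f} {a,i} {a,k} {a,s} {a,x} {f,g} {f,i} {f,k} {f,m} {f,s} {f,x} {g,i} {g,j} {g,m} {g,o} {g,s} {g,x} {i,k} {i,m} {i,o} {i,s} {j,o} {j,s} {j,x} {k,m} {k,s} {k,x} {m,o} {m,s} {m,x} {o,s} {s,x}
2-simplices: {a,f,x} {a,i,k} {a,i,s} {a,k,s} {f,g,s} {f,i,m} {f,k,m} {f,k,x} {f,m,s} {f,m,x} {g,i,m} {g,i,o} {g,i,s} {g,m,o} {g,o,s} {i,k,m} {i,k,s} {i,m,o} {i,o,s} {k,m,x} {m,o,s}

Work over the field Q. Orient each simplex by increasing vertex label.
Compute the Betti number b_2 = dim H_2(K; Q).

n_0=10 n_1=32 n_2=21  [Q]
∂1: piv[af,ai,ak,as,ax,fg,fm,gj,go] rk=9  ker:fi,fk,fs,fx,gi,gm,gs,gx,ik,im,io,is,jo,js,jx,km,ks,kx,mo,ms,mx,os,sx
∂2: piv[afx,aik,ais,aks,fgs,fim,fkm,fkx,fms,fmx,gim,gio,gis,gmo,gos,ikm,mos] rk=17  ker:iks,imo,ios,kmx
b_2=(21−17)−0=4

b_2=4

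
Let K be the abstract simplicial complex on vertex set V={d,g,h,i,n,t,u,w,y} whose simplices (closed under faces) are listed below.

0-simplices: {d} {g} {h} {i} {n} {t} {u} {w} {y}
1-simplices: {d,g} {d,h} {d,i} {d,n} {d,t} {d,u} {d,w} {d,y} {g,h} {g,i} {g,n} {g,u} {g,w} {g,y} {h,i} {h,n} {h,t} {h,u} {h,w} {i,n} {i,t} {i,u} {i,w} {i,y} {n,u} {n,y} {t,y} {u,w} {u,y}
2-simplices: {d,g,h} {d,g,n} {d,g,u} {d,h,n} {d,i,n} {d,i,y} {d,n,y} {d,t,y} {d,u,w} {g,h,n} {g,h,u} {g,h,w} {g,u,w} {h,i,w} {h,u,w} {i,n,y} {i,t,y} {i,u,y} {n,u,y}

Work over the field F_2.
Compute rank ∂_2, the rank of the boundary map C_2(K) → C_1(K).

n_0=9 n_1=29 n_2=19  [Z2]
∂1: piv[dg,dh,di,dn,dt,du,dw,dy] rk=8  ker:gh,gi,gn,gu,gw,gy,hi,hn,ht,hu,hw,in,it,iu,iw,iy,nu,ny,ty,uw,uy
∂2: piv[dgh,dgn,dgu,dhn,din,diy,dny,dty,duw,ghu,ghw,guw,hiw,ity,iuy,nuy] rk=16  ker:ghn,huw,iny
rk∂_2=16

rank∂_2=16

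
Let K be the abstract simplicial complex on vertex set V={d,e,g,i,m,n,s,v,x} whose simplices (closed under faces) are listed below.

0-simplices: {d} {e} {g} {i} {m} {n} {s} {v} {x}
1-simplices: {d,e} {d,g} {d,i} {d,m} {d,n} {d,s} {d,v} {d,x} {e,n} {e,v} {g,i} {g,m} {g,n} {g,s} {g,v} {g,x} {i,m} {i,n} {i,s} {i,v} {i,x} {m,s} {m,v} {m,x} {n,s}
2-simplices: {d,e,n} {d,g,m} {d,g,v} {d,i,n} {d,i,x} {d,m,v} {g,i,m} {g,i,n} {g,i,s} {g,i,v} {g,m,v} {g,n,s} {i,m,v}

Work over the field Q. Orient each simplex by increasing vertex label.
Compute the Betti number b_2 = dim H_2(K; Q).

n_0=9 n_1=25 n_2=13  [Q]
∂1: piv[de,dg,di,dm,dn,ds,dv,dx] rk=8  ker:en,ev,gi,gm,gn,gs,gv,gx,im,in,is,iv,ix,ms,mv,mx,ns
∂2: piv[den,dgm,dgv,din,dix,dmv,gim,gin,gis,giv,gns] rk=11  ker:gmv,imv
b_2=(13−11)−0=2

b_2=2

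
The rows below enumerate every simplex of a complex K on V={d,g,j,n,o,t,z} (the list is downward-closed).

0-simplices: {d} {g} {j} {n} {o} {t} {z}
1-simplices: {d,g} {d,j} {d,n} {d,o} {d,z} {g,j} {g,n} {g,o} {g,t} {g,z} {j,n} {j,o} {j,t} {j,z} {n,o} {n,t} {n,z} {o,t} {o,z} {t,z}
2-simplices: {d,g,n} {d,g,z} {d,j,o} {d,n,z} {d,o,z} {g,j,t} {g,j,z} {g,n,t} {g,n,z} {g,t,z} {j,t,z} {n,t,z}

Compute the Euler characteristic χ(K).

χ(K)=-1

n_0=7 n_1=20 n_2=12
χ=+7−20+12=-1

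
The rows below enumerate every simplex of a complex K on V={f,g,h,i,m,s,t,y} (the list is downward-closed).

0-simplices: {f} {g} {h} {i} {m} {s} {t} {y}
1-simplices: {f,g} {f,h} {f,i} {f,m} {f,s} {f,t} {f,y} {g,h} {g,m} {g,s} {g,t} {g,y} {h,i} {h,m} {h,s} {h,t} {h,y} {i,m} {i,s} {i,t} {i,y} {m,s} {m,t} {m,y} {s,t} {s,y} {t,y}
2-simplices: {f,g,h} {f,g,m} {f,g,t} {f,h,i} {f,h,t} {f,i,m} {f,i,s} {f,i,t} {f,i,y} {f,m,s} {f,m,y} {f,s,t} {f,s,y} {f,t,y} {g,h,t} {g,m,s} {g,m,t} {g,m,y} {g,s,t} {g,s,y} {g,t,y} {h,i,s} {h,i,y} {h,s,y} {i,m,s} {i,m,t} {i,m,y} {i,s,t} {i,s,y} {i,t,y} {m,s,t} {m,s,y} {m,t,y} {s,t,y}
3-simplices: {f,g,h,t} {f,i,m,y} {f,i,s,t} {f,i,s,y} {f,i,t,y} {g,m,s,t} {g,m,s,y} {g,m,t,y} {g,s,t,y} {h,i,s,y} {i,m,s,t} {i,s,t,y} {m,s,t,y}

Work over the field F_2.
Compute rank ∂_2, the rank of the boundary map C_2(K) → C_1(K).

rank∂_2=19

n_0=8 n_1=27 n_2=34 n_3=13  [Z2]
∂1: piv[fg,fh,fi,fm,fs,ft,fy] rk=7  ker:gh,gm,gs,gt,gy,hi,hm,hs,ht,hy,im,is,it,iy,ms,mt,my,st,sy,ty
∂2: piv[fgh,fgm,fgt,fhi,fht,fim,fis,fit,fiy,fms,fmy,fst,fsy,fty,gms,gmt,gmy,his,hiy] rk=19  ker:ght,gst,gsy,gty,hsy,ims,imt,imy,ist,isy,ity,mst,msy,mty,sty
∂3: piv[fght,fimy,fist,fisy,fity,gmst,gmsy,gmty,gsty,hisy,imst,isty] rk=12  ker:msty
rk∂_2=19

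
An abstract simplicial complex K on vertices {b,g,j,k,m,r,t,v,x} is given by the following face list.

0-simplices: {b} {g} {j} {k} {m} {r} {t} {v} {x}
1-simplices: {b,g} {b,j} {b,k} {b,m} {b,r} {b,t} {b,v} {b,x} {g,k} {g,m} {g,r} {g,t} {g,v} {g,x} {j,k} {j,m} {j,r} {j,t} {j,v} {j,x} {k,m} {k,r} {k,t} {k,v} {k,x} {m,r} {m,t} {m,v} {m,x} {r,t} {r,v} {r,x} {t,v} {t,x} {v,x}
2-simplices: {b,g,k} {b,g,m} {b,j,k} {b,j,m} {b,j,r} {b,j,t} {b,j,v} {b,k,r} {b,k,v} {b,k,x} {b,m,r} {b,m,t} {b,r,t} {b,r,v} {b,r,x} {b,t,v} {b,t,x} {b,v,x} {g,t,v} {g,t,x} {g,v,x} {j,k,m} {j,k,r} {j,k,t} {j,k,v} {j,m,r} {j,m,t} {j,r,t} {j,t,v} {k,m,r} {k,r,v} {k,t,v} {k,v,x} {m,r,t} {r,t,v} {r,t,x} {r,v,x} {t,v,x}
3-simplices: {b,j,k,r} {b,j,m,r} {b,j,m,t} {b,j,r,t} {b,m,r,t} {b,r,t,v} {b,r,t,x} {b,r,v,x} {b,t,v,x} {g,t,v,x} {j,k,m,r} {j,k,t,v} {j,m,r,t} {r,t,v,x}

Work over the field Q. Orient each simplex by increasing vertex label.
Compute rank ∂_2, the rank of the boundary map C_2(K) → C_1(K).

n_0=9 n_1=35 n_2=38 n_3=14  [Q]
∂1: piv[bg,bj,bk,bm,br,bt,bv,bx] rk=8  ker:gk,gm,gr,gt,gv,gx,jk,jm,jr,jt,jv,jx,km,kr,kt,kv,kx,mr,mt,mv,mx,rt,rv,rx,tv,tx,vx
∂2: piv[bgk,bgm,bjk,bjm,bjr,bjt,bjv,bkr,bkv,bkx,bmr,bmt,brt,brv,brx,btv,btx,bvx,gtv,gtx,jkm,jkt] rk=22  ker:gvx,jkr,jkv,jmr,jmt,jrt,jtv,kmr,krv,ktv,kvx,mrt,rtv,rtx,rvx,tvx
∂3: piv[bjkr,bjmr,bjmt,bjrt,bmrt,brtv,brtx,brvx,btvx,gtvx,jkmr,jktv] rk=12  ker:jmrt,rtvx
rk∂_2=22

rank∂_2=22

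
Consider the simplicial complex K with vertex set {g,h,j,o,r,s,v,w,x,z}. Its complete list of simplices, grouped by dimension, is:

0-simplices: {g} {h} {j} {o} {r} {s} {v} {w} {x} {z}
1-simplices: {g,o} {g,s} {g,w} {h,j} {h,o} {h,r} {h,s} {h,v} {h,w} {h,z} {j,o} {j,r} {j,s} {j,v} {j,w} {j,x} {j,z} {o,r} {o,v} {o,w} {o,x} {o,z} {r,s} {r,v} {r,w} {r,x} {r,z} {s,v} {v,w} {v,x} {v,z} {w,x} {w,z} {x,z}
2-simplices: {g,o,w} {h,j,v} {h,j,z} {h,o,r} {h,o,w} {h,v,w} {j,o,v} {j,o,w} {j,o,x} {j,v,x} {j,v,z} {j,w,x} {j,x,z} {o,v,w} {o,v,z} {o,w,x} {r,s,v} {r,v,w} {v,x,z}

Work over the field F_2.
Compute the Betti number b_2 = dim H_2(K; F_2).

n_0=10 n_1=34 n_2=19  [Z2]
∂1: piv[go,gs,gw,hj,ho,hr,hv,hz,jx] rk=9  ker:hs,hw,jo,jr,js,jv,jw,jz,or,ov,ow,ox,oz,rs,rv,rw,rx,rz,sv,vw,vx,vz,wx,wz,xz
∂2: piv[gow,hjv,hjz,hor,how,hvw,jov,jow,jox,jvx,jvz,jwx,jxz,ovw,ovz,rsv,rvw] rk=17  ker:owx,vxz
b_2=(19−17)−0=2

b_2=2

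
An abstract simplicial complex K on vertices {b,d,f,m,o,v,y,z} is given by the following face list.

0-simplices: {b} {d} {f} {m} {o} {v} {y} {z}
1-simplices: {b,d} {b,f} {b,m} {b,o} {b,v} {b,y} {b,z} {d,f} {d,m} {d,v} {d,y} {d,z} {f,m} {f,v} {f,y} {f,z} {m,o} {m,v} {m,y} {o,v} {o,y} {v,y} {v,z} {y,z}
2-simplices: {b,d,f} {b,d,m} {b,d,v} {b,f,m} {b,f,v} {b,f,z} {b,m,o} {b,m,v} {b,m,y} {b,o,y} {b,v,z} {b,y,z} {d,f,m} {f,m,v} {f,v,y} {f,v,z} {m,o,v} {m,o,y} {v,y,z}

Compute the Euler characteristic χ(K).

χ(K)=3

n_0=8 n_1=24 n_2=19
χ=+8−24+19=3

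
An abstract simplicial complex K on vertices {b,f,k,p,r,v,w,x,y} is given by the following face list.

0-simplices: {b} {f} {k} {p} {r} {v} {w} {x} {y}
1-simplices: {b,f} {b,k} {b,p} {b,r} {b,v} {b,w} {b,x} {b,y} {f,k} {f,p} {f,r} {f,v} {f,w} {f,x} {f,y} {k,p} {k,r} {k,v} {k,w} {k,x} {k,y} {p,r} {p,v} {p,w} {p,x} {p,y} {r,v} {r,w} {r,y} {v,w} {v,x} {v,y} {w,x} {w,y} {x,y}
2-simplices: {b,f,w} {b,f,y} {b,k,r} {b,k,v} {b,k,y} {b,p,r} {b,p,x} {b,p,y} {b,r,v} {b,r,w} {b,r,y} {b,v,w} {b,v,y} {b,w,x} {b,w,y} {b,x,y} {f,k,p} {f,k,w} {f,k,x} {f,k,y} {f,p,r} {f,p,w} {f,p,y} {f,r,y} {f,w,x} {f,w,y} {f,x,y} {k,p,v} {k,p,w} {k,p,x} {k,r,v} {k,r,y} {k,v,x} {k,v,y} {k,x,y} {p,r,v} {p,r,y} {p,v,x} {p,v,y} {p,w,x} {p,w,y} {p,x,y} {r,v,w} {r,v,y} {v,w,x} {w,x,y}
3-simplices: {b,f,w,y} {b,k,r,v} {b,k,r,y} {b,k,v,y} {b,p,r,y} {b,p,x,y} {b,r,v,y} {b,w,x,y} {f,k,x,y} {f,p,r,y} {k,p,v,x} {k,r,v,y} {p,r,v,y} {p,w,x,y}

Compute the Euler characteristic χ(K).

n_0=9 n_1=35 n_2=46 n_3=14
χ=+9−35+46−14=6

χ(K)=6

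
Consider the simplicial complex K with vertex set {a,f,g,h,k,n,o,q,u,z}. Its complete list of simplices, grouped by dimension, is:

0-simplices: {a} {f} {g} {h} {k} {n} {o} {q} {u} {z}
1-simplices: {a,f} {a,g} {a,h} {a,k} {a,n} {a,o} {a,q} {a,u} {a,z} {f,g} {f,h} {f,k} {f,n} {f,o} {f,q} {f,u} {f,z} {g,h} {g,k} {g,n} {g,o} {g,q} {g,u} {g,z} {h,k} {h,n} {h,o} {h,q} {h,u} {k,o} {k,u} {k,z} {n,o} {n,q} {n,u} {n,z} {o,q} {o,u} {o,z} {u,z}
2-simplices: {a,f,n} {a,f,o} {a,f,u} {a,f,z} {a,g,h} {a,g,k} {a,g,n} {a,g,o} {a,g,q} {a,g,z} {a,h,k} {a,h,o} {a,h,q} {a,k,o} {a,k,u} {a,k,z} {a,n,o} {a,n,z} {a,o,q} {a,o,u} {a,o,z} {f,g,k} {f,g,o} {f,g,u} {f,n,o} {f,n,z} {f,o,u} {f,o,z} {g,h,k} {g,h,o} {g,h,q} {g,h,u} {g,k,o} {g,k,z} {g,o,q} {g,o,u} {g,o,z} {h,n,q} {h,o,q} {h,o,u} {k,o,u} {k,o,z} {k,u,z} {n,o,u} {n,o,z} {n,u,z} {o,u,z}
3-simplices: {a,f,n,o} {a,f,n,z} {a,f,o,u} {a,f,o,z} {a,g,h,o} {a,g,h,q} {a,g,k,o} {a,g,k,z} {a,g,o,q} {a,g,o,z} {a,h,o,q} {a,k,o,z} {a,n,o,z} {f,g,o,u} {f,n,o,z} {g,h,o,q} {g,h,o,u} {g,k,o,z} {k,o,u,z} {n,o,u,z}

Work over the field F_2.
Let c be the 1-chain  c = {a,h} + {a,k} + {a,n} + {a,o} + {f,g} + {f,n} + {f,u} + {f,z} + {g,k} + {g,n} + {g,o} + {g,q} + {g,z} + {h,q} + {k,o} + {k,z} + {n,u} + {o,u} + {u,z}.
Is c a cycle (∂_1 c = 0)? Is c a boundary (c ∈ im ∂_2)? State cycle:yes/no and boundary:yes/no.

n_0=10 n_1=40 n_2=47 n_3=20  [Z2]
∂1: piv[af,ag,ah,ak,an,ao,aq,au,az] rk=9  ker:fg,fh,fk,fn,fo,fq,fu,fz,gh,gk,gn,go,gq,gu,gz,hk,hn,ho,hq,hu,ko,ku,kz,no,nq,nu,nz,oq,ou,oz,uz
∂2: piv[afn,afo,afu,afz,agh,agk,agn,ago,agq,agz,ahk,aho,ahq,ako,aku,akz,ano,anz,aoq,aou,aoz,fgk,fgo,fgu,ghu,hnq,kuz,nou] rk=28  ker:fno,fnz,fou,foz,ghk,gho,ghq,gko,gkz,goq,gou,goz,hoq,hou,kou,koz,noz,nuz,ouz
∂3: piv[afno,afnz,afou,afoz,agho,aghq,agko,agkz,agoq,agoz,ahoq,akoz,anoz,fgou,ghou,kouz,nouz] rk=17  ker:fnoz,ghoq,gkoz
∂1c = 0
c vs im∂2: reduces to 0 ⇒ boundary

cycle:yes boundary:yes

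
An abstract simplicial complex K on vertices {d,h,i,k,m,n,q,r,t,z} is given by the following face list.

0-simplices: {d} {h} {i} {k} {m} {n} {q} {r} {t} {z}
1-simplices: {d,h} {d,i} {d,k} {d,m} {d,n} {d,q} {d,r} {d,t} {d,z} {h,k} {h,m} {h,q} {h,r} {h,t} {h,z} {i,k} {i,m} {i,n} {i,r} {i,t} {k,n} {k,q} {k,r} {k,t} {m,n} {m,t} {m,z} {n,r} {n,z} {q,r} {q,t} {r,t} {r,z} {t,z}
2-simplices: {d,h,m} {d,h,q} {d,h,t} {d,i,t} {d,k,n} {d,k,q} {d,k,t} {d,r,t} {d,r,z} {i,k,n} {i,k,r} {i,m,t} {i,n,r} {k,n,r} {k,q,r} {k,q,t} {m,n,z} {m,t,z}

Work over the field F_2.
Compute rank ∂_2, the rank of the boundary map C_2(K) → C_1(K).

rank∂_2=17

n_0=10 n_1=34 n_2=18  [Z2]
∂1: piv[dh,di,dk,dm,dn,dq,dr,dt,dz] rk=9  ker:hk,hm,hq,hr,ht,hz,ik,im,in,ir,it,kn,kq,kr,kt,mn,mt,mz,nr,nz,qr,qt,rt,rz,tz
∂2: piv[dhm,dhq,dht,dit,dkn,dkq,dkt,drt,drz,ikn,ikr,imt,inr,kqr,kqt,mnz,mtz] rk=17  ker:knr
rk∂_2=17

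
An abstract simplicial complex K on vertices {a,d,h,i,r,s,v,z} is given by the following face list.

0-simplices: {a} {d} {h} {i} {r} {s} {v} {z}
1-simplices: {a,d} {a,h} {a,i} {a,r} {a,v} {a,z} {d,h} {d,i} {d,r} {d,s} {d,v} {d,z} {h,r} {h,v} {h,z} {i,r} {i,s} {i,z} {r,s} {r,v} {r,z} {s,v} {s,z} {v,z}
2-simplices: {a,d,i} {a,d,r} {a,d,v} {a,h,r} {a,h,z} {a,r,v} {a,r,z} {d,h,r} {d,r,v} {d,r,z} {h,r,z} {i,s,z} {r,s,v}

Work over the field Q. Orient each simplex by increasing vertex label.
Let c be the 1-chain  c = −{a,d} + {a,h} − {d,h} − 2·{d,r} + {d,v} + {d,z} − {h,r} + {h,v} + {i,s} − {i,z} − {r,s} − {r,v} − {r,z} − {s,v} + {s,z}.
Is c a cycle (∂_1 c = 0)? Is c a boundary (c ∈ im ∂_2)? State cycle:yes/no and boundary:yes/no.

n_0=8 n_1=24 n_2=13  [Q]
∂1: piv[ad,ah,ai,ar,av,az,ds] rk=7  ker:dh,di,dr,dv,dz,hr,hv,hz,ir,is,iz,rs,rv,rz,sv,sz,vz
∂2: piv[adi,adr,adv,ahr,ahz,arv,arz,dhr,drz,isz,rsv] rk=11  ker:drv,hrz
∂1c = 0
c vs im∂2: residual ≠ 0 ⇒ not boundary

cycle:yes boundary:no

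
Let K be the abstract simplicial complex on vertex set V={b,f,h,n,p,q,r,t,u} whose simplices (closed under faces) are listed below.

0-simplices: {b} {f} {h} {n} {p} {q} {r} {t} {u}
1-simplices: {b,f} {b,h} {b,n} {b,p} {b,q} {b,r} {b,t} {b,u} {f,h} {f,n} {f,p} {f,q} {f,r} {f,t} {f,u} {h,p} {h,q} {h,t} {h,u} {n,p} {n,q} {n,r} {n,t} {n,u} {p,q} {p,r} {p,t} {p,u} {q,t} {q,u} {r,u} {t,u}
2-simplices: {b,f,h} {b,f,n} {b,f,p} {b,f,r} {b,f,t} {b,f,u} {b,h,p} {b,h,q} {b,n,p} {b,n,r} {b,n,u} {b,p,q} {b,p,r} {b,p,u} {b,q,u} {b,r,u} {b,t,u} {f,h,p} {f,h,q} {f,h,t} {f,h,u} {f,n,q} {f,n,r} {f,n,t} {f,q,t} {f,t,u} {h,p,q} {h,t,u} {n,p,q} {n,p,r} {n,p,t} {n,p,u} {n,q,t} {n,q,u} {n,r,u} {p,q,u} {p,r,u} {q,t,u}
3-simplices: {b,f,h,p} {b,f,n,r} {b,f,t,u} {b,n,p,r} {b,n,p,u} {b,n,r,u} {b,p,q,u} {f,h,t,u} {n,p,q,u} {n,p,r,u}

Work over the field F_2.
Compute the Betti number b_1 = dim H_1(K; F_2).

b_1=0

n_0=9 n_1=32 n_2=38 n_3=10  [Z2]
∂1: piv[bf,bh,bn,bp,bq,br,bt,bu] rk=8  ker:fh,fn,fp,fq,fr,ft,fu,hp,hq,ht,hu,np,nq,nr,nt,nu,pq,pr,pt,pu,qt,qu,ru,tu
∂2: piv[bfh,bfn,bfp,bfr,bft,bfu,bhp,bhq,bnp,bnr,bnu,bpq,bpr,bpu,bqu,bru,btu,fhq,fht,fhu,fnq,fnt,fqt,npt] rk=24  ker:fhp,fnr,ftu,hpq,htu,npq,npr,npu,nqt,nqu,nru,pqu,pru,qtu
∂3: piv[bfhp,bfnr,bftu,bnpr,bnpu,bnru,bpqu,fhtu,npqu,npru] rk=10
b_1=(32−8)−24=0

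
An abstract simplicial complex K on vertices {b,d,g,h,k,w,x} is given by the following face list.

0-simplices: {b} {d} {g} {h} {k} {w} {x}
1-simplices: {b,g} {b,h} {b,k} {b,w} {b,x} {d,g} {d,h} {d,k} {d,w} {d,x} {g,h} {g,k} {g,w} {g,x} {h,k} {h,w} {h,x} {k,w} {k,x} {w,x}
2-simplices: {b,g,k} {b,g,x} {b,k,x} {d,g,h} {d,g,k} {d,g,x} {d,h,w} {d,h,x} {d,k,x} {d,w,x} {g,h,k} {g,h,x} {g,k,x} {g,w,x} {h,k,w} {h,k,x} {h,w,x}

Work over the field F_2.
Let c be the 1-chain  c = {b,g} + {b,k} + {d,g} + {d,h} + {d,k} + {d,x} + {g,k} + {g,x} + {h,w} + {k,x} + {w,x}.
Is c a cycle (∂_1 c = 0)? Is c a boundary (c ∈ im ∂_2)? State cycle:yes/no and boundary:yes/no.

n_0=7 n_1=20 n_2=17  [Z2]
∂1: piv[bg,bh,bk,bw,bx,dg] rk=6  ker:dh,dk,dw,dx,gh,gk,gw,gx,hk,hw,hx,kw,kx,wx
∂2: piv[bgk,bgx,bkx,dgh,dgk,dgx,dhw,dhx,dwx,ghk,gwx,hkw] rk=12  ker:dkx,ghx,gkx,hkx,hwx
∂1c = 0
c vs im∂2: reduces to 0 ⇒ boundary

cycle:yes boundary:yes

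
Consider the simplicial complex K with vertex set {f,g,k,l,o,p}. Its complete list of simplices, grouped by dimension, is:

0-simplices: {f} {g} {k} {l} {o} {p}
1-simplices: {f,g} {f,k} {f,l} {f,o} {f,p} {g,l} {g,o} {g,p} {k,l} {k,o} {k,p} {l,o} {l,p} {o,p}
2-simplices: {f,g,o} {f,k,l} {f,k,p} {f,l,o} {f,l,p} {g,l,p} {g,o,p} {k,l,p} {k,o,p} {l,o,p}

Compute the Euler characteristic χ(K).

χ(K)=2

n_0=6 n_1=14 n_2=10
χ=+6−14+10=2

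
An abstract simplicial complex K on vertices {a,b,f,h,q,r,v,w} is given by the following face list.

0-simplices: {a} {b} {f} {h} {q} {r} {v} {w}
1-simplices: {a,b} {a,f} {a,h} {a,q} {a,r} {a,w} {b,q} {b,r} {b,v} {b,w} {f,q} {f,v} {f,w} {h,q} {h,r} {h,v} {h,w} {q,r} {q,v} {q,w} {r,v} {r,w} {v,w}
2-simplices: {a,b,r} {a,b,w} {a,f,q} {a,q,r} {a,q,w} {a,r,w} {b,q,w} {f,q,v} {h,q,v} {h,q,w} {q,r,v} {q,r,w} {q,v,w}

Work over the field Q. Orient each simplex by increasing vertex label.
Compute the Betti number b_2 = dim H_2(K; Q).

b_2=1

n_0=8 n_1=23 n_2=13  [Q]
∂1: piv[ab,af,ah,aq,ar,aw,bv] rk=7  ker:bq,br,bw,fq,fv,fw,hq,hr,hv,hw,qr,qv,qw,rv,rw,vw
∂2: piv[abr,abw,afq,aqr,aqw,arw,bqw,fqv,hqv,hqw,qrv,qvw] rk=12  ker:qrw
b_2=(13−12)−0=1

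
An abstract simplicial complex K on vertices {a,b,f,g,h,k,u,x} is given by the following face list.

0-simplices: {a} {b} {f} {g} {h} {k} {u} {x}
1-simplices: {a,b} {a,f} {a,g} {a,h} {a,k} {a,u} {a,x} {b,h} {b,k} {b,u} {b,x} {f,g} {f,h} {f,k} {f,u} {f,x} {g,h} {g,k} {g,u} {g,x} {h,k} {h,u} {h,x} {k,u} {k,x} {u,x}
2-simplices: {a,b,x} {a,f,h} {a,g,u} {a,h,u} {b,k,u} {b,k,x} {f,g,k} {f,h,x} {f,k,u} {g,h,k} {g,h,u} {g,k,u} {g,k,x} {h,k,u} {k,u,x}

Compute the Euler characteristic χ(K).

n_0=8 n_1=26 n_2=15
χ=+8−26+15=-3

χ(K)=-3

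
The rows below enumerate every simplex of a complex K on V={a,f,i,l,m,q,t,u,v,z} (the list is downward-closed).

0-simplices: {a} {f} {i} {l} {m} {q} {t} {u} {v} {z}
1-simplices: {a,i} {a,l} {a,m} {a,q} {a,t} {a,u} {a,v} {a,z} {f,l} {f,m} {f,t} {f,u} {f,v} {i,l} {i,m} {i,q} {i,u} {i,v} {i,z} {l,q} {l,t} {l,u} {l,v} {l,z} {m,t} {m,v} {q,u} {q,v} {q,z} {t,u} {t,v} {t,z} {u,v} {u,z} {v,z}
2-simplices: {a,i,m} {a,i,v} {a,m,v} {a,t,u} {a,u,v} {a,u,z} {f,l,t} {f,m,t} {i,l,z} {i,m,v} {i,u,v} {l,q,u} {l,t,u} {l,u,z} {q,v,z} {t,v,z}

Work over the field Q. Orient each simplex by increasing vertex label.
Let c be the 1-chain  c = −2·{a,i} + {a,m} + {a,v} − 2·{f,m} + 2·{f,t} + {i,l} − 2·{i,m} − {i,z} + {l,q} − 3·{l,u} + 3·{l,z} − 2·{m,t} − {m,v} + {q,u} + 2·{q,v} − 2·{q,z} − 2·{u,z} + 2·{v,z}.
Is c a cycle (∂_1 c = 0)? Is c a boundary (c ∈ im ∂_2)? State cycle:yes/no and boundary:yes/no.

n_0=10 n_1=35 n_2=16  [Q]
∂1: piv[ai,al,am,aq,at,au,av,az,fl] rk=9  ker:fm,ft,fu,fv,il,im,iq,iu,iv,iz,lq,lt,lu,lv,lz,mt,mv,qu,qv,qz,tu,tv,tz,uv,uz,vz
∂2: piv[aim,aiv,amv,atu,auv,auz,flt,fmt,ilz,iuv,lqu,ltu,luz,qvz,tvz] rk=15  ker:imv
∂1c = 0
c vs im∂2: reduces to 0 ⇒ boundary

cycle:yes boundary:yes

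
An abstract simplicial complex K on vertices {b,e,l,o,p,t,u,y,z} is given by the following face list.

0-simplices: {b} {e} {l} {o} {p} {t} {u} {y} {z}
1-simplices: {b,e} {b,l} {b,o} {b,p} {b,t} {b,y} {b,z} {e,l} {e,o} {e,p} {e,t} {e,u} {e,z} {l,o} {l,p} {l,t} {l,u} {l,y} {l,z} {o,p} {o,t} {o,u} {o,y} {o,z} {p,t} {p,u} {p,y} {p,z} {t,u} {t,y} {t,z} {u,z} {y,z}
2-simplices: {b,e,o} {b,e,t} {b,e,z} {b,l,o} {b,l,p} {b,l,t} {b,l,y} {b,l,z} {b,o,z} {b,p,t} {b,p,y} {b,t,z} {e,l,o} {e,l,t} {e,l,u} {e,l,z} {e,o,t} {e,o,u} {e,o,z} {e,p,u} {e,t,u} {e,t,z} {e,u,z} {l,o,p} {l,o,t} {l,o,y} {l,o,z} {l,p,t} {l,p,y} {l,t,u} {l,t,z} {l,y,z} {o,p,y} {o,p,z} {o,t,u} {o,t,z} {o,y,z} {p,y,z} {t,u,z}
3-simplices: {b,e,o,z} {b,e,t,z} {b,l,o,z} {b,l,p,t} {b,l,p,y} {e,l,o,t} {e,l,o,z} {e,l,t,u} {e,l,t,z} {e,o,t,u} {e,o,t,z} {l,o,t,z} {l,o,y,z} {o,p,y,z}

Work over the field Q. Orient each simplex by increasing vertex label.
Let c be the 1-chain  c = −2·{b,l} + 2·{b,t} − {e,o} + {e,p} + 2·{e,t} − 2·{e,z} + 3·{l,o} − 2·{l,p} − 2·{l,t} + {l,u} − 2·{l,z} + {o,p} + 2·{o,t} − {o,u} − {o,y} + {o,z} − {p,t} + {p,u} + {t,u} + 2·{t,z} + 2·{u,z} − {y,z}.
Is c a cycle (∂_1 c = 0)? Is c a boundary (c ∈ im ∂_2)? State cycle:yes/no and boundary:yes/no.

cycle:yes boundary:yes

n_0=9 n_1=33 n_2=39 n_3=14  [Q]
∂1: piv[be,bl,bo,bp,bt,by,bz,eu] rk=8  ker:el,eo,ep,et,ez,lo,lp,lt,lu,ly,lz,op,ot,ou,oy,oz,pt,pu,py,pz,tu,ty,tz,uz,yz
∂2: piv[beo,bet,bez,blo,blp,blt,bly,blz,boz,bpt,bpy,btz,elo,elu,eot,eou,epu,etu,euz,lop,loy,lyz,opz] rk=23  ker:elt,elz,eoz,etz,lot,loz,lpt,lpy,ltu,ltz,opy,otu,otz,oyz,pyz,tuz
∂3: piv[beoz,betz,bloz,blpt,blpy,elot,eloz,eltu,eltz,eotu,eotz,loyz,opyz] rk=13  ker:lotz
∂1c = 0
c vs im∂2: reduces to 0 ⇒ boundary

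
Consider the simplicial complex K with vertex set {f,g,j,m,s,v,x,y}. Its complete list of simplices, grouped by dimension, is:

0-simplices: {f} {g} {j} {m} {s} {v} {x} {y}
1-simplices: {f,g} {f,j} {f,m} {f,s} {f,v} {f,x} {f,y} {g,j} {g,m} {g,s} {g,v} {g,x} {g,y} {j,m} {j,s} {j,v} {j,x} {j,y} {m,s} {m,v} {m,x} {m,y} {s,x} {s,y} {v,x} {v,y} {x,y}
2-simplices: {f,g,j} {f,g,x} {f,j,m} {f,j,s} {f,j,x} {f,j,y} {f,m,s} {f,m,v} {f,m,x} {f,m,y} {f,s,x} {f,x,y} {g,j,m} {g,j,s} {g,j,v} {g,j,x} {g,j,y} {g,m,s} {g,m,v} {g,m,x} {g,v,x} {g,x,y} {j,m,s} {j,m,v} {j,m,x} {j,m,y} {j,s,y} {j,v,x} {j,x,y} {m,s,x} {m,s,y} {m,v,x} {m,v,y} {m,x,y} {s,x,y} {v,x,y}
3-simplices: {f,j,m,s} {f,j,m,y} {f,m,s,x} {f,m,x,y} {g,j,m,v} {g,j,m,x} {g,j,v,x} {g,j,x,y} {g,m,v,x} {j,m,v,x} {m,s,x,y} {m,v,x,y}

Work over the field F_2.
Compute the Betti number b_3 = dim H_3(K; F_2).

n_0=8 n_1=27 n_2=36 n_3=12  [Z2]
∂1: piv[fg,fj,fm,fs,fv,fx,fy] rk=7  ker:gj,gm,gs,gv,gx,gy,jm,js,jv,jx,jy,ms,mv,mx,my,sx,sy,vx,vy,xy
∂2: piv[fgj,fgx,fjm,fjs,fjx,fjy,fms,fmv,fmx,fmy,fsx,fxy,gjm,gjs,gjv,gjy,gmv,gvx,jsy,mvy] rk=20  ker:gjx,gms,gmx,gxy,jms,jmv,jmx,jmy,jvx,jxy,msx,msy,mvx,mxy,sxy,vxy
∂3: piv[fjms,fjmy,fmsx,fmxy,gjmv,gjmx,gjvx,gjxy,gmvx,msxy,mvxy] rk=11  ker:jmvx
b_3=(12−11)−0=1

b_3=1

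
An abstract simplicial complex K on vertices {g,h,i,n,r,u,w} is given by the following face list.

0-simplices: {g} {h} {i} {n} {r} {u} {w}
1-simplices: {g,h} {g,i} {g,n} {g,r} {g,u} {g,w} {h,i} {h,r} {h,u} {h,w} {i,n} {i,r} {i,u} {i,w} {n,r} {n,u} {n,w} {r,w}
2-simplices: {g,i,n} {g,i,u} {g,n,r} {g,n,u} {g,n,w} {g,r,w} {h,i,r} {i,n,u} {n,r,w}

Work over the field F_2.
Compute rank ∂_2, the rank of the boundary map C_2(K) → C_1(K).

n_0=7 n_1=18 n_2=9  [Z2]
∂1: piv[gh,gi,gn,gr,gu,gw] rk=6  ker:hi,hr,hu,hw,in,ir,iu,iw,nr,nu,nw,rw
∂2: piv[gin,giu,gnr,gnu,gnw,grw,hir] rk=7  ker:inu,nrw
rk∂_2=7

rank∂_2=7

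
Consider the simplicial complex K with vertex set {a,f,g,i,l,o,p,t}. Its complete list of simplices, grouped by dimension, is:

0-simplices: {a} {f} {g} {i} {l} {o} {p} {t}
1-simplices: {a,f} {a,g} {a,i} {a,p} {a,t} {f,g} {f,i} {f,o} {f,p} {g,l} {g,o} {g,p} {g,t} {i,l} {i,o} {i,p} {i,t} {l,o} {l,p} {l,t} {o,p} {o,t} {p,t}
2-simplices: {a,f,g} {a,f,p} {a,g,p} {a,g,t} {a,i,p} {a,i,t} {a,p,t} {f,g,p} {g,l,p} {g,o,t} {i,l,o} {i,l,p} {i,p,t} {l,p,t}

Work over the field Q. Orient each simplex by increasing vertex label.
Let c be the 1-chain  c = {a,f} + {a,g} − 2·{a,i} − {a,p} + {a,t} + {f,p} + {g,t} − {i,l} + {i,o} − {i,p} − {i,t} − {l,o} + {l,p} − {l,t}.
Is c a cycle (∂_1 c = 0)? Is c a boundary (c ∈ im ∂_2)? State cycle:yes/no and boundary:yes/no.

cycle:yes boundary:yes

n_0=8 n_1=23 n_2=14  [Q]
∂1: piv[af,ag,ai,ap,at,fo,gl] rk=7  ker:fg,fi,fp,go,gp,gt,il,io,ip,it,lo,lp,lt,op,ot,pt
∂2: piv[afg,afp,agp,agt,aip,ait,apt,glp,got,ilo,ilp,lpt] rk=12  ker:fgp,ipt
∂1c = 0
c vs im∂2: reduces to 0 ⇒ boundary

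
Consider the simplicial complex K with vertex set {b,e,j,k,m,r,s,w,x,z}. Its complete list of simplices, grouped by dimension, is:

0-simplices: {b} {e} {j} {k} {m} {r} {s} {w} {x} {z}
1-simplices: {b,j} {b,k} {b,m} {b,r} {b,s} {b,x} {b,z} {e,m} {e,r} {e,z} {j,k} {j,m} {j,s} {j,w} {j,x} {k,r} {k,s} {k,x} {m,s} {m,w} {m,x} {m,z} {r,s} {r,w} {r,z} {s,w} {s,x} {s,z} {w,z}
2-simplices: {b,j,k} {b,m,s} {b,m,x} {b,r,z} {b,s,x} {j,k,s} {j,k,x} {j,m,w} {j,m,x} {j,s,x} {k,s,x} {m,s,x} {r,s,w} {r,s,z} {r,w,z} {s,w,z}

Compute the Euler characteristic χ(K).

n_0=10 n_1=29 n_2=16
χ=+10−29+16=-3

χ(K)=-3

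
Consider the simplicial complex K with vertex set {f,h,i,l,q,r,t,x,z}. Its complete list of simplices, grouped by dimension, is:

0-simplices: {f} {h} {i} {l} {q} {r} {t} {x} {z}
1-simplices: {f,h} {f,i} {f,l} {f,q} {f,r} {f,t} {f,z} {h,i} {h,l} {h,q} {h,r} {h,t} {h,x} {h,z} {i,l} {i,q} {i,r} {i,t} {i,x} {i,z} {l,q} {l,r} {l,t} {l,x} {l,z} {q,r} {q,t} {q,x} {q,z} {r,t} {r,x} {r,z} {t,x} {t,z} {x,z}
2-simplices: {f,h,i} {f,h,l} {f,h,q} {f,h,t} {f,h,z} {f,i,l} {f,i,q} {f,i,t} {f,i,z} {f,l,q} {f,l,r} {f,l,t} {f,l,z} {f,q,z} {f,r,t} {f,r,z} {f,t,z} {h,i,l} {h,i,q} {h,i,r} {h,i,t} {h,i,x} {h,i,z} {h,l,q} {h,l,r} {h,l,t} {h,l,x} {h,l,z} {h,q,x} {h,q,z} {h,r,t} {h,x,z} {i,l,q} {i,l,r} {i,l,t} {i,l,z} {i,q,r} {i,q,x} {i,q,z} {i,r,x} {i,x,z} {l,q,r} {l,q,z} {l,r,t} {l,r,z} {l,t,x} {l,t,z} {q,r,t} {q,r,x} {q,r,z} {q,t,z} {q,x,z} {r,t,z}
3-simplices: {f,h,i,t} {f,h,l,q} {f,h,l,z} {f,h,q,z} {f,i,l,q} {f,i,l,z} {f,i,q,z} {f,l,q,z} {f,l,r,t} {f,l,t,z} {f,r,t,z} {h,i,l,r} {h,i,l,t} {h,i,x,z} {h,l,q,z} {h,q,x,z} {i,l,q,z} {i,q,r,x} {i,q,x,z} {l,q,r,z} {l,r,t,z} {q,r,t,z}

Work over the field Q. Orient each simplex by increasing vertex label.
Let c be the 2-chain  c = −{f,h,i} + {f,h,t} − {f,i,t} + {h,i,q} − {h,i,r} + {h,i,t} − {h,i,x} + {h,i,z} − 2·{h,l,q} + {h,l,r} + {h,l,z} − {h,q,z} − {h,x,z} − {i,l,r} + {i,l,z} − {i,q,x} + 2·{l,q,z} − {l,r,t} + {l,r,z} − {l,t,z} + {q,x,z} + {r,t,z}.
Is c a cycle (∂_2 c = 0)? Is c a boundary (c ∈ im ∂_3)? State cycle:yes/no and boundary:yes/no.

cycle:yes boundary:no

n_0=9 n_1=35 n_2=53 n_3=22  [Q]
∂1: piv[fh,fi,fl,fq,fr,ft,fz,hx] rk=8  ker:hi,hl,hq,hr,ht,hz,il,iq,ir,it,ix,iz,lq,lr,lt,lx,lz,qr,qt,qx,qz,rt,rx,rz,tx,tz,xz
∂2: piv[fhi,fhl,fhq,fht,fhz,fil,fiq,fit,fiz,flq,flr,flt,flz,fqz,frt,frz,ftz,hir,hix,hlr,hlx,hqx,hxz,iqr,irx,ltx,qrt] rk=27  ker:hil,hiq,hit,hiz,hlq,hlt,hlz,hqz,hrt,ilq,ilr,ilt,ilz,iqx,iqz,ixz,lqr,lqz,lrt,lrz,ltz,qrx,qrz,qtz,qxz,rtz
∂3: piv[fhit,fhlq,fhlz,fhqz,filq,filz,fiqz,flqz,flrt,fltz,frtz,hilr,hilt,hixz,hqxz,iqrx,iqxz,lqrz,lrtz,qrtz] rk=20  ker:hlqz,ilqz
∂2c = 0
c vs im∂3: residual ≠ 0 ⇒ not boundary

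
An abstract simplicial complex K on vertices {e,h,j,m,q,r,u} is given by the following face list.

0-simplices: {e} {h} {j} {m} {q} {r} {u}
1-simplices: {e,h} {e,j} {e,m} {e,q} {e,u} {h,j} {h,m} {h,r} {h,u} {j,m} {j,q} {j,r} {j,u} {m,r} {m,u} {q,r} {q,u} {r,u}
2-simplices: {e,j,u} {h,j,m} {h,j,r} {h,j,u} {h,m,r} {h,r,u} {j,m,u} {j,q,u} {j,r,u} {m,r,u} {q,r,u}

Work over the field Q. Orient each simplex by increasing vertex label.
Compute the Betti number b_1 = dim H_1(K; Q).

n_0=7 n_1=18 n_2=11  [Q]
∂1: piv[eh,ej,em,eq,eu,hr] rk=6  ker:hj,hm,hu,jm,jq,jr,ju,mr,mu,qr,qu,ru
∂2: piv[eju,hjm,hjr,hju,hmr,hru,jmu,jqu,qru] rk=9  ker:jru,mru
b_1=(18−6)−9=3

b_1=3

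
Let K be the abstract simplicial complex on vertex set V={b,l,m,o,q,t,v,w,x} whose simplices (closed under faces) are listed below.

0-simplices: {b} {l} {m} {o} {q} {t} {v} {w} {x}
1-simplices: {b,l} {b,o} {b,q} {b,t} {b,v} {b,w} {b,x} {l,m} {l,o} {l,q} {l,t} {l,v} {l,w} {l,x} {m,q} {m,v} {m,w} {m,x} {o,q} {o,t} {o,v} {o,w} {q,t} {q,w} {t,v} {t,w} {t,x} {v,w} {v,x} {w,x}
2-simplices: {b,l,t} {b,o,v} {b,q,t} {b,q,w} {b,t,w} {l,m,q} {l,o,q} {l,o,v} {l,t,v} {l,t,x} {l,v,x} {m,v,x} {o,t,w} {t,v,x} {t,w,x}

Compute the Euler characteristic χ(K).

χ(K)=-6

n_0=9 n_1=30 n_2=15
χ=+9−30+15=-6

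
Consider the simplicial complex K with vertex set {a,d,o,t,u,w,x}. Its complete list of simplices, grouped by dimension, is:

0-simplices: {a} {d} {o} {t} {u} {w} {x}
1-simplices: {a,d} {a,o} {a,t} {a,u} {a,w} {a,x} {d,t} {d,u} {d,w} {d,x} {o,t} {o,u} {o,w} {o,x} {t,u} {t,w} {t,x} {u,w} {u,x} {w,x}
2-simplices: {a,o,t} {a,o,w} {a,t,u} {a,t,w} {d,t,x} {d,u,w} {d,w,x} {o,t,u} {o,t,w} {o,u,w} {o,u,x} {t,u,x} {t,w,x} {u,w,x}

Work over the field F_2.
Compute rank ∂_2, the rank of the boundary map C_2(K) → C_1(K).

n_0=7 n_1=20 n_2=14  [Z2]
∂1: piv[ad,ao,at,au,aw,ax] rk=6  ker:dt,du,dw,dx,ot,ou,ow,ox,tu,tw,tx,uw,ux,wx
∂2: piv[aot,aow,atu,atw,dtx,duw,dwx,otu,ouw,oux,tux,twx] rk=12  ker:otw,uwx
rk∂_2=12

rank∂_2=12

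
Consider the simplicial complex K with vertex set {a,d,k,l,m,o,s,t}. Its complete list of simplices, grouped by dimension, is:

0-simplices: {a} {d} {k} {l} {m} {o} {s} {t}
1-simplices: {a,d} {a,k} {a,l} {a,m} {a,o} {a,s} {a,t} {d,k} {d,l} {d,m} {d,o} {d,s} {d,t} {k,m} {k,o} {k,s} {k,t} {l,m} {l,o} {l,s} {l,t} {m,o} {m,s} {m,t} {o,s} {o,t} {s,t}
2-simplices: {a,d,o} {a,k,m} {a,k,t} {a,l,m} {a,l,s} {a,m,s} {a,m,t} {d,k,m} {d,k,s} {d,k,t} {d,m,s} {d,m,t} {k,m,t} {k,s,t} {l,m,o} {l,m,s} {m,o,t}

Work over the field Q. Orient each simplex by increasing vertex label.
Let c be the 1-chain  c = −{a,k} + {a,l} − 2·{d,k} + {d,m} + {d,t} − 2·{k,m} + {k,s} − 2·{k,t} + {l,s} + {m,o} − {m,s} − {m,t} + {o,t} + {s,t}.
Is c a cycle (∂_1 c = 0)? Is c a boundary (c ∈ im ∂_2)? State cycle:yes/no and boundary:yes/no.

n_0=8 n_1=27 n_2=17  [Q]
∂1: piv[ad,ak,al,am,ao,as,at] rk=7  ker:dk,dl,dm,do,ds,dt,km,ko,ks,kt,lm,lo,ls,lt,mo,ms,mt,os,ot,st
∂2: piv[ado,akm,akt,alm,als,ams,amt,dkm,dks,dkt,dms,kst,lmo,mot] rk=14  ker:dmt,kmt,lms
∂1c = 0
c vs im∂2: reduces to 0 ⇒ boundary

cycle:yes boundary:yes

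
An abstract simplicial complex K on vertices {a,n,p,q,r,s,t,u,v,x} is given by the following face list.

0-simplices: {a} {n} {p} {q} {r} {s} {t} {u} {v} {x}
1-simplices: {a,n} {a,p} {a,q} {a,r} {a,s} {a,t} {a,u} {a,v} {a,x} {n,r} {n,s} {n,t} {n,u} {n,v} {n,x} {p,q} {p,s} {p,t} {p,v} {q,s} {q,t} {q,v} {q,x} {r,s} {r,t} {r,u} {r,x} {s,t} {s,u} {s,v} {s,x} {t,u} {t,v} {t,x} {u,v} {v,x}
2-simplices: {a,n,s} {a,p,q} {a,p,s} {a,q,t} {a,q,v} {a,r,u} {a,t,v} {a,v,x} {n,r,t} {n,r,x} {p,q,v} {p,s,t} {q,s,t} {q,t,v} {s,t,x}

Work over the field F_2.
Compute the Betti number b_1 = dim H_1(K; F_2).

b_1=13

n_0=10 n_1=36 n_2=15  [Z2]
∂1: piv[an,ap,aq,ar,as,at,au,av,ax] rk=9  ker:nr,ns,nt,nu,nv,nx,pq,ps,pt,pv,qs,qt,qv,qx,rs,rt,ru,rx,st,su,sv,sx,tu,tv,tx,uv,vx
∂2: piv[ans,apq,aps,aqt,aqv,aru,atv,avx,nrt,nrx,pqv,pst,qst,stx] rk=14  ker:qtv
b_1=(36−9)−14=13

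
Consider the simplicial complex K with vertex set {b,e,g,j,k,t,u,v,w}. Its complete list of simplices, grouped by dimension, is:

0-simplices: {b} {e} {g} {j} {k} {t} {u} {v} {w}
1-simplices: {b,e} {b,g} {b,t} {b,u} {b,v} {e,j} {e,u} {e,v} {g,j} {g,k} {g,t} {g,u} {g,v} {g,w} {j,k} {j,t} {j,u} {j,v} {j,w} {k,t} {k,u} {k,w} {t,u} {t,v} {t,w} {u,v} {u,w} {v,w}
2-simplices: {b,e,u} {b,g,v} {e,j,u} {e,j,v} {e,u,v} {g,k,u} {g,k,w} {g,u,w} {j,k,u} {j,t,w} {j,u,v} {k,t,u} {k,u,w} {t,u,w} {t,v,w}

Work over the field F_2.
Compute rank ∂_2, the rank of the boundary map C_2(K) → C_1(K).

n_0=9 n_1=28 n_2=15  [Z2]
∂1: piv[be,bg,bt,bu,bv,ej,gk,gw] rk=8  ker:eu,ev,gj,gt,gu,gv,jk,jt,ju,jv,jw,kt,ku,kw,tu,tv,tw,uv,uw,vw
∂2: piv[beu,bgv,eju,ejv,euv,gku,gkw,guw,jku,jtw,ktu,tuw,tvw] rk=13  ker:juv,kuw
rk∂_2=13

rank∂_2=13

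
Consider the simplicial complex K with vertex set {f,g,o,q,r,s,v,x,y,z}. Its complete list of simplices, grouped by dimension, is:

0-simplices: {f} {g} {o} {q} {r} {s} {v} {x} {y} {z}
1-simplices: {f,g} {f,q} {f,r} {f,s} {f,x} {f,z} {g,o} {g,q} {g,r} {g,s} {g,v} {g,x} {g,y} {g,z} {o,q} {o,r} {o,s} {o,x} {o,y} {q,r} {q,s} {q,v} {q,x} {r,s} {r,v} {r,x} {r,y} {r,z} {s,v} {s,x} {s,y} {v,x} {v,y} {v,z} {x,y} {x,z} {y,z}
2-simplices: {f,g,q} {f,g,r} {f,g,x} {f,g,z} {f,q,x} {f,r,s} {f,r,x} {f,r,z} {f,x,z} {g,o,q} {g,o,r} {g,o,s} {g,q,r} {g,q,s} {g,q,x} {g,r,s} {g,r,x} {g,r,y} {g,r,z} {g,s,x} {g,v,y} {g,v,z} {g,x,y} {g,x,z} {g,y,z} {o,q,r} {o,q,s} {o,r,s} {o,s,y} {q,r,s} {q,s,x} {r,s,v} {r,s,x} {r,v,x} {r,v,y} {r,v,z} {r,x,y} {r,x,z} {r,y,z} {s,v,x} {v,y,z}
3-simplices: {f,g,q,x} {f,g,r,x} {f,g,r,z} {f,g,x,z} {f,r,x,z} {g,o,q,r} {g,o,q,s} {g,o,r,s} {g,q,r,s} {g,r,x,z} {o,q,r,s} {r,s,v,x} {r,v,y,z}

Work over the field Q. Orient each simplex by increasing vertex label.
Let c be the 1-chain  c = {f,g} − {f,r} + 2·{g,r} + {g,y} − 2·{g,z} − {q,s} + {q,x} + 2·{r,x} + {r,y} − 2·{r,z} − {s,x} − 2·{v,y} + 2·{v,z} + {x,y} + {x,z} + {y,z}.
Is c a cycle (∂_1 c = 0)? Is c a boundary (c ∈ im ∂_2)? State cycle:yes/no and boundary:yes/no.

n_0=10 n_1=37 n_2=41 n_3=13  [Q]
∂1: piv[fg,fq,fr,fs,fx,fz,go,gv,gy] rk=9  ker:gq,gr,gs,gx,gz,oq,or,os,ox,oy,qr,qs,qv,qx,rs,rv,rx,ry,rz,sv,sx,sy,vx,vy,vz,xy,xz,yz
∂2: piv[fgq,fgr,fgx,fgz,fqx,frs,frx,frz,fxz,goq,gor,gos,gqr,gqs,grs,gry,gsx,gvy,gvz,gxy,gyz,osy,rsv,rvx,rvy] rk=25  ker:gqx,grx,grz,gxz,oqr,oqs,ors,qrs,qsx,rsx,rvz,rxy,rxz,ryz,svx,vyz
∂3: piv[fgqx,fgrx,fgrz,fgxz,frxz,goqr,goqs,gors,gqrs,rsvx,rvyz] rk=11  ker:grxz,oqrs
∂1c = 0
c vs im∂2: reduces to 0 ⇒ boundary

cycle:yes boundary:yes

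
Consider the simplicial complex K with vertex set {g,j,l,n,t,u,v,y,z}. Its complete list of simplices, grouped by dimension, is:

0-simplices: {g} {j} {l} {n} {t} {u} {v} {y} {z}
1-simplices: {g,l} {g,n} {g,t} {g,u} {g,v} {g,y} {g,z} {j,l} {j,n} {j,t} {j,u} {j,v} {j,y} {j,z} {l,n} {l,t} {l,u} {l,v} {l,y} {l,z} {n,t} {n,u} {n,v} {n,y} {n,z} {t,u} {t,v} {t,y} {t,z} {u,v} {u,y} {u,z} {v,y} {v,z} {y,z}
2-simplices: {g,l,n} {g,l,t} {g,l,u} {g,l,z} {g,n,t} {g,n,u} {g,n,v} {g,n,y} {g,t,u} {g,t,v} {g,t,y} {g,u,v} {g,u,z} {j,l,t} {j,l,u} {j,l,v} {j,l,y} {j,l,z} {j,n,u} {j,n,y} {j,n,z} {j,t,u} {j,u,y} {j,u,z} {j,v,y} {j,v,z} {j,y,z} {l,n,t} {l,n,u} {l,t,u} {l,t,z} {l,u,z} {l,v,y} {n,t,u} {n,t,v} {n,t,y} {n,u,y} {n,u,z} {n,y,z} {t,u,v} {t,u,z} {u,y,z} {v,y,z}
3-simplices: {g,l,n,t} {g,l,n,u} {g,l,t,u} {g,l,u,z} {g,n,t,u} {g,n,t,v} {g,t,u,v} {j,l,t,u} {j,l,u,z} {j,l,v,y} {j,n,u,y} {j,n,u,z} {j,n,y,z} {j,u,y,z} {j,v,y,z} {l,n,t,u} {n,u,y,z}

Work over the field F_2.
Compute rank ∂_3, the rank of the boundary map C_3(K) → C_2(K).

rank∂_3=15

n_0=9 n_1=35 n_2=43 n_3=17  [Z2]
∂1: piv[gl,gn,gt,gu,gv,gy,gz,jl] rk=8  ker:jn,jt,ju,jv,jy,jz,ln,lt,lu,lv,ly,lz,nt,nu,nv,ny,nz,tu,tv,ty,tz,uv,uy,uz,vy,vz,yz
∂2: piv[gln,glt,glu,glz,gnt,gnu,gnv,gny,gtu,gtv,gty,guv,guz,jlt,jlu,jlv,jly,jlz,jnu,jny,jnz,juy,jvy,jvz,jyz,ltz] rk=26  ker:jtu,juz,lnt,lnu,ltu,luz,lvy,ntu,ntv,nty,nuy,nuz,nyz,tuv,tuz,uyz,vyz
∂3: piv[glnt,glnu,gltu,gluz,gntu,gntv,gtuv,jltu,jluz,jlvy,jnuy,jnuz,jnyz,juyz,jvyz] rk=15  ker:lntu,nuyz
rk∂_3=15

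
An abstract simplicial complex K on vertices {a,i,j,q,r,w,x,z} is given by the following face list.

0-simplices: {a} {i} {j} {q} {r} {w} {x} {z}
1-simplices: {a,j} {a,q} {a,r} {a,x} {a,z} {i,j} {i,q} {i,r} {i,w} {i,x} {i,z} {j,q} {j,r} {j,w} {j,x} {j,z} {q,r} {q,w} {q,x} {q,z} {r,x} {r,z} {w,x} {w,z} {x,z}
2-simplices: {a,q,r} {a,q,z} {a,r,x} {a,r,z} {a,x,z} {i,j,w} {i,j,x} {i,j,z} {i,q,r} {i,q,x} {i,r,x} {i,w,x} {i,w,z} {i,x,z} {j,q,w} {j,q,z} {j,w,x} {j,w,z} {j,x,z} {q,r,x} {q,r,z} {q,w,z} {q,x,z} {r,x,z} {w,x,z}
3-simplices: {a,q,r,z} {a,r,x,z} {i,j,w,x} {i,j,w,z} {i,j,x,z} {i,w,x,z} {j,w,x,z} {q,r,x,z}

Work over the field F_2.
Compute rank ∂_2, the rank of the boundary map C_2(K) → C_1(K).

n_0=8 n_1=25 n_2=25 n_3=8  [Z2]
∂1: piv[aj,aq,ar,ax,az,ij,iw] rk=7  ker:iq,ir,ix,iz,jq,jr,jw,jx,jz,qr,qw,qx,qz,rx,rz,wx,wz,xz
∂2: piv[aqr,aqz,arx,arz,axz,ijw,ijx,ijz,iqr,iqx,irx,iwx,iwz,ixz,jqw,jqz] rk=16  ker:jwx,jwz,jxz,qrx,qrz,qwz,qxz,rxz,wxz
∂3: piv[aqrz,arxz,ijwx,ijwz,ijxz,iwxz,qrxz] rk=7  ker:jwxz
rk∂_2=16

rank∂_2=16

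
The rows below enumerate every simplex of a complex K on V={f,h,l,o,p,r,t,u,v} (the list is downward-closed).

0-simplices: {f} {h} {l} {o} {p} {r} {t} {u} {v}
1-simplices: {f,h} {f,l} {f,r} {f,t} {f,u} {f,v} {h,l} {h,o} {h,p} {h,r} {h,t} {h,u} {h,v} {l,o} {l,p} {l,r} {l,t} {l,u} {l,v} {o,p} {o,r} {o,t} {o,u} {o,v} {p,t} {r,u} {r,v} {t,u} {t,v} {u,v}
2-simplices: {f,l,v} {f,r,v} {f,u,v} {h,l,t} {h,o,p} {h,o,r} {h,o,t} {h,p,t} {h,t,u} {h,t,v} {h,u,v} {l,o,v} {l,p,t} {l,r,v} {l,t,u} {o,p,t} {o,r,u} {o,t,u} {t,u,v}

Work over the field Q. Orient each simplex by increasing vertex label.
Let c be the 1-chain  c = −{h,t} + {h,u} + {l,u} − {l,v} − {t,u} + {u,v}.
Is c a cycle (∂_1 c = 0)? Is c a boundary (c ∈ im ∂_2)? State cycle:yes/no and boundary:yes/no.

n_0=9 n_1=30 n_2=19  [Q]
∂1: piv[fh,fl,fr,ft,fu,fv,ho,hp] rk=8  ker:hl,hr,ht,hu,hv,lo,lp,lr,lt,lu,lv,op,or,ot,ou,ov,pt,ru,rv,tu,tv,uv
∂2: piv[flv,frv,fuv,hlt,hop,hor,hot,hpt,htu,htv,huv,lov,lpt,lrv,ltu,oru,otu] rk=17  ker:opt,tuv
∂1c = 0
c vs im∂2: residual ≠ 0 ⇒ not boundary

cycle:yes boundary:no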